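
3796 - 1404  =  2392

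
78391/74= 78391/74 = 1059.34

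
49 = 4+45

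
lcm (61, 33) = 2013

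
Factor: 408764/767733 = 2^2*3^( - 1 )*19^( -1)*13469^( - 1)*102191^1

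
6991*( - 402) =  - 2810382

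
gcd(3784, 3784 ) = 3784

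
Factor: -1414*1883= - 2662562 = -2^1*7^2*101^1*269^1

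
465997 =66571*7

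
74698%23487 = 4237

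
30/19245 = 2/1283=0.00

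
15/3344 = 15/3344 = 0.00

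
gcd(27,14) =1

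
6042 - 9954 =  - 3912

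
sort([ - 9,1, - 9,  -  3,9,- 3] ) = [- 9, - 9, - 3, - 3, 1, 9] 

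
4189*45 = 188505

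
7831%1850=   431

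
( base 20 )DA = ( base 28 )9i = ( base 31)8m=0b100001110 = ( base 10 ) 270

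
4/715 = 4/715 = 0.01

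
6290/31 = 202 + 28/31 = 202.90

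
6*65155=390930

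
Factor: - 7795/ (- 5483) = 5^1*1559^1 *5483^( -1)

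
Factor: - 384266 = - 2^1 * 192133^1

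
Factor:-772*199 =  - 153628 = -2^2*193^1*199^1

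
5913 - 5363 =550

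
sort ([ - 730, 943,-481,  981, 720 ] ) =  [ - 730, - 481,  720, 943, 981]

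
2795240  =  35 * 79864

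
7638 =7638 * 1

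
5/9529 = 5/9529 = 0.00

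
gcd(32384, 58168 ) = 88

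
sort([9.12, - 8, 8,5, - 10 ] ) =[ - 10, - 8, 5, 8, 9.12 ] 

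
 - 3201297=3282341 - 6483638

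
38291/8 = 38291/8 = 4786.38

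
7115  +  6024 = 13139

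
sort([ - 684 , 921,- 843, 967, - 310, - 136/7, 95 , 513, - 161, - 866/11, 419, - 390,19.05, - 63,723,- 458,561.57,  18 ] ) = [ - 843 , - 684, - 458, - 390, - 310 , - 161 , - 866/11, - 63, - 136/7,  18, 19.05,95,419,513,561.57 , 723,  921,967]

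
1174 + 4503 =5677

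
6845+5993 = 12838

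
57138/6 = 9523 = 9523.00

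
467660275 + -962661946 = - 495001671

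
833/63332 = 833/63332 = 0.01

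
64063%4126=2173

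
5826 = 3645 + 2181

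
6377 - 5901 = 476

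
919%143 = 61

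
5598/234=23+ 12/13 = 23.92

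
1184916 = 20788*57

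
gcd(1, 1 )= 1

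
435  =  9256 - 8821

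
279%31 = 0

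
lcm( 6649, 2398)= 146278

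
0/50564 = 0=0.00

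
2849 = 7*407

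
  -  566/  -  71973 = 566/71973 = 0.01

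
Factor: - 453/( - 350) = 2^( - 1)  *3^1 * 5^ (-2)*7^( -1)  *  151^1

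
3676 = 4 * 919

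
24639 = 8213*3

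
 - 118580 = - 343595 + 225015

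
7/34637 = 7/34637 =0.00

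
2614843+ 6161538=8776381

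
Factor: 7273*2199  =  15993327 = 3^1*7^1 * 733^1*1039^1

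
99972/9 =11108 = 11108.00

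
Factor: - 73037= - 73037^1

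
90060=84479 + 5581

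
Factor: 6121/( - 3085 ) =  - 5^( - 1)*617^( - 1 ) * 6121^1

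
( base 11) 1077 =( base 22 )2K7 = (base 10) 1415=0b10110000111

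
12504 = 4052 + 8452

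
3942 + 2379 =6321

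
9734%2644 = 1802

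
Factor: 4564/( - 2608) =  - 7/4= -2^( - 2 )*7^1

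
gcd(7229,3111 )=1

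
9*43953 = 395577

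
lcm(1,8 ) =8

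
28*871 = 24388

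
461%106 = 37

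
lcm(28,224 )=224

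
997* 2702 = 2693894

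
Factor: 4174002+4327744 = 8501746 = 2^1*11^1*601^1*643^1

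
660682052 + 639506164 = 1300188216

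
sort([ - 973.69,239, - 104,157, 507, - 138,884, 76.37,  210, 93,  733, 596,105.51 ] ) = [-973.69,-138,-104, 76.37, 93,105.51, 157, 210,239, 507, 596, 733, 884 ] 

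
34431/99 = 347 + 26/33 = 347.79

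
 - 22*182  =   - 4004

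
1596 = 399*4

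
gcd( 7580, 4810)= 10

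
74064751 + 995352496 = 1069417247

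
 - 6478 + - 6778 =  - 13256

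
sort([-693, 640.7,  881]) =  [ - 693,640.7 , 881] 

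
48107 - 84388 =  - 36281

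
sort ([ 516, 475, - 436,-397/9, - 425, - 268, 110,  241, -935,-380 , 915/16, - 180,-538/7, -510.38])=[ - 935, - 510.38, - 436,  -  425, - 380, - 268, - 180, - 538/7, -397/9, 915/16 , 110, 241 , 475,  516]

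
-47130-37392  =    -  84522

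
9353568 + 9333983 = 18687551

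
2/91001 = 2/91001=0.00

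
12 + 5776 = 5788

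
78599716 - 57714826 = 20884890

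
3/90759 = 1/30253 = 0.00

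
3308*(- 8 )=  -26464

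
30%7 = 2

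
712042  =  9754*73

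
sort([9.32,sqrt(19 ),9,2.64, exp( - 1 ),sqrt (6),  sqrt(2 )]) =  [exp( - 1), sqrt(2),sqrt(6), 2.64,sqrt( 19), 9, 9.32]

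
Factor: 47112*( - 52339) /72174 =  - 410965828/12029 =- 2^2*7^1*13^1*23^(- 1)*151^1*523^( - 1 )*  7477^1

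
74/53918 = 37/26959 = 0.00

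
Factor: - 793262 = -2^1*396631^1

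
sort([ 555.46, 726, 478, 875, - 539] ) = [ - 539,  478,555.46, 726 , 875 ] 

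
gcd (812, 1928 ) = 4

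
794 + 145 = 939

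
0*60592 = 0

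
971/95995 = 971/95995 = 0.01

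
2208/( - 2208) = - 1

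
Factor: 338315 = 5^1  *  71^1*953^1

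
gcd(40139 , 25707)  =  451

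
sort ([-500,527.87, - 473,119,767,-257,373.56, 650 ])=[ - 500,  -  473,  -  257,119,373.56,527.87,650, 767] 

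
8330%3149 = 2032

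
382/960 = 191/480 = 0.40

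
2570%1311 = 1259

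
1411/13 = 108 + 7/13  =  108.54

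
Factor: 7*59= 7^1*59^1 = 413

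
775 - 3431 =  - 2656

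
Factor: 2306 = 2^1 * 1153^1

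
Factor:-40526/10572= - 2^( -1)*3^(-1) * 23^1 = - 23/6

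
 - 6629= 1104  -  7733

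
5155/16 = 5155/16 = 322.19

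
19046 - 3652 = 15394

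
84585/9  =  9398 + 1/3 = 9398.33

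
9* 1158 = 10422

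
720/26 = 27 + 9/13 = 27.69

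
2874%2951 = 2874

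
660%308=44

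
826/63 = 13 + 1/9 = 13.11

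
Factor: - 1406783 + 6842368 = 5435585 = 5^1*1087117^1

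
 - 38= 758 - 796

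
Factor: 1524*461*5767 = 4051686588= 2^2*3^1*73^1 * 79^1*127^1*461^1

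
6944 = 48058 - 41114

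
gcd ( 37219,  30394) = 91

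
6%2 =0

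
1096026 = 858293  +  237733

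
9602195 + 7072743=16674938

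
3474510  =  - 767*(-4530 ) 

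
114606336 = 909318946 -794712610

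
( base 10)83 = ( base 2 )1010011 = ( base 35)2d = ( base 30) 2N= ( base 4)1103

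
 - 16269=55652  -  71921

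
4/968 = 1/242= 0.00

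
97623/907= 107+574/907  =  107.63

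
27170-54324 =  - 27154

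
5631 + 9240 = 14871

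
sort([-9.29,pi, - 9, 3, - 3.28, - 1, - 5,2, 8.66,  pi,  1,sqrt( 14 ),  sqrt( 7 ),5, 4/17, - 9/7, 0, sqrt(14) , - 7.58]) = [ -9.29, - 9, - 7.58, - 5, - 3.28, - 9/7,-1,  0,4/17, 1, 2,sqrt( 7),3 , pi,pi, sqrt( 14), sqrt( 14 ),5,8.66]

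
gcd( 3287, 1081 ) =1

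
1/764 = 1/764= 0.00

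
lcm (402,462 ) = 30954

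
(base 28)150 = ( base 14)4a0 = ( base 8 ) 1634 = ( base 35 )QE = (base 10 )924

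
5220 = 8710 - 3490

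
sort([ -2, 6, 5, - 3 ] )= [  -  3 , - 2,5,6 ]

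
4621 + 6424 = 11045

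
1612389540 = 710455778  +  901933762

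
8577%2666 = 579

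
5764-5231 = 533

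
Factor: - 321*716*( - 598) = 2^3*3^1  *13^1 * 23^1*107^1  *179^1 =137441928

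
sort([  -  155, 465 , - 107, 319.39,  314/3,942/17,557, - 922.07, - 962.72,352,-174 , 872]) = [ - 962.72,-922.07 , - 174, -155, - 107, 942/17,  314/3,319.39, 352, 465,557, 872 ] 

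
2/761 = 2/761 = 0.00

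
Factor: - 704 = -2^6 * 11^1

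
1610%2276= 1610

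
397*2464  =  978208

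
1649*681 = 1122969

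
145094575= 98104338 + 46990237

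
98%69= 29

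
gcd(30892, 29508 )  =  4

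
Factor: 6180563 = 31^1 * 199373^1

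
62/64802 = 31/32401 = 0.00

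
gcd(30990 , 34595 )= 5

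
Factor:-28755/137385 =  - 9/43 = -3^2* 43^( - 1 )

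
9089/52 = 9089/52 = 174.79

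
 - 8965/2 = - 4483 + 1/2 = -4482.50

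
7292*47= 342724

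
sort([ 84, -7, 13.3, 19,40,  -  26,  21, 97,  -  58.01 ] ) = [ - 58.01, - 26,-7,13.3, 19, 21,40,84 , 97 ] 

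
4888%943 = 173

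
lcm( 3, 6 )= 6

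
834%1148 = 834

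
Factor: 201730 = 2^1*5^1 * 20173^1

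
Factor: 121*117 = 3^2*11^2 *13^1 = 14157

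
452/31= 14 + 18/31=14.58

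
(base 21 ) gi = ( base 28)CI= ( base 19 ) IC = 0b101100010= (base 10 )354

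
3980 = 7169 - 3189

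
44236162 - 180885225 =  - 136649063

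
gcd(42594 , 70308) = 186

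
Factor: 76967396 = 2^2*11^1*1749259^1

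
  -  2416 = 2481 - 4897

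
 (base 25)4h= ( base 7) 225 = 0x75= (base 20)5H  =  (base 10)117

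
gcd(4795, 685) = 685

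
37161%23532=13629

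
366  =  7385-7019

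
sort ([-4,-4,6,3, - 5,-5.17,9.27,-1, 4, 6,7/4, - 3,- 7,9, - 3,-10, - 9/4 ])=[-10 ,-7, - 5.17,-5, - 4,-4, - 3,-3,-9/4,-1,7/4, 3, 4 , 6,6, 9,9.27 ]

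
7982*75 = 598650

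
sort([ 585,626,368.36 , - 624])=[-624, 368.36,585,626]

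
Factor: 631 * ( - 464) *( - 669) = 2^4 *3^1*29^1 * 223^1*631^1  =  195872496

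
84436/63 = 84436/63 = 1340.25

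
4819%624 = 451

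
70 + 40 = 110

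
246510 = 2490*99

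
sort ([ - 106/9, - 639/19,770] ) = [ - 639/19, - 106/9,770 ] 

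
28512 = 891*32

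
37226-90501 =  -53275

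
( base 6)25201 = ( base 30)44P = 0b111010100001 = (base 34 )385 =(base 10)3745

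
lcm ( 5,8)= 40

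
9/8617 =9/8617 = 0.00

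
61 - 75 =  - 14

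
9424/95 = 496/5 = 99.20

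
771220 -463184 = 308036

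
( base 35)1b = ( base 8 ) 56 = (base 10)46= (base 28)1i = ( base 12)3a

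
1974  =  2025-51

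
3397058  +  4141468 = 7538526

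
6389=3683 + 2706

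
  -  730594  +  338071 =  - 392523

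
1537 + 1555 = 3092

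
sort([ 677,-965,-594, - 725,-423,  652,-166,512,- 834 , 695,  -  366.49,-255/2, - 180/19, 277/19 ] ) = [- 965, - 834 , - 725, - 594,-423, - 366.49,-166, - 255/2, - 180/19, 277/19, 512, 652,677, 695 ] 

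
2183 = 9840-7657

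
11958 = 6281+5677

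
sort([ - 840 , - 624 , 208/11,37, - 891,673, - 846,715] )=[ - 891, - 846,-840,  -  624, 208/11,37,673,  715 ] 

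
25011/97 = 257 + 82/97 = 257.85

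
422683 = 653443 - 230760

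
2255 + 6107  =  8362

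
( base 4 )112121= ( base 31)1f7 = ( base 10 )1433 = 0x599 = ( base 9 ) 1862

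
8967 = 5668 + 3299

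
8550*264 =2257200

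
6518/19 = 343+ 1/19 = 343.05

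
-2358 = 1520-3878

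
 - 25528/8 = -3191  =  - 3191.00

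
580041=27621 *21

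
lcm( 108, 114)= 2052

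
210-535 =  -325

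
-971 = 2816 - 3787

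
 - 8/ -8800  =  1/1100  =  0.00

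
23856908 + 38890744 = 62747652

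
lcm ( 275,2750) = 2750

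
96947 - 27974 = 68973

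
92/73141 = 92/73141 = 0.00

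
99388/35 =99388/35 = 2839.66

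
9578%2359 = 142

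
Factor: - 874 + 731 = - 11^1*13^1 = - 143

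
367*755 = 277085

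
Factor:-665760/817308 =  - 2^3 * 3^(  -  1)*5^1 * 19^1*311^(  -  1)= - 760/933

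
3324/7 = 474+6/7=   474.86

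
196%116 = 80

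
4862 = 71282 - 66420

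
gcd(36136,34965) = 1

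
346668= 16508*21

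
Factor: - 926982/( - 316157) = 2^1*3^2*7^2*409^(  -  1)*773^(  -  1)*1051^1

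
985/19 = 985/19 = 51.84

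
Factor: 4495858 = 2^1*2247929^1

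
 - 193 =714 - 907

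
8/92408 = 1/11551 = 0.00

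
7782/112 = 3891/56=69.48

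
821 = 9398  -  8577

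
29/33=29/33  =  0.88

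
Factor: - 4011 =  - 3^1 * 7^1 * 191^1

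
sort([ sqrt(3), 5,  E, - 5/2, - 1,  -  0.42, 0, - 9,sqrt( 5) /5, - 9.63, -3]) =[ - 9.63, - 9, - 3,  -  5/2 , - 1,  -  0.42,  0, sqrt (5) /5,sqrt ( 3),E, 5 ] 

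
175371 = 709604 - 534233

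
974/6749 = 974/6749 = 0.14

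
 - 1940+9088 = 7148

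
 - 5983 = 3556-9539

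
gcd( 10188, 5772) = 12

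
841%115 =36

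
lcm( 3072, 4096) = 12288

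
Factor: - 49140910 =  - 2^1*5^1*7^1*13^1*54001^1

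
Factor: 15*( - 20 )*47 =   -  14100   =  -2^2 * 3^1 *5^2 * 47^1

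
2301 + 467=2768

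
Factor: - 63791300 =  - 2^2*5^2 * 29^1 * 21997^1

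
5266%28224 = 5266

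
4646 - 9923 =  - 5277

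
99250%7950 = 3850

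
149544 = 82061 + 67483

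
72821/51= 72821/51=1427.86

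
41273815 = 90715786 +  - 49441971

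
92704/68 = 1363 + 5/17 = 1363.29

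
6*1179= 7074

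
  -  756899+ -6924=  -763823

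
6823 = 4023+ 2800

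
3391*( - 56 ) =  - 189896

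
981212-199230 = 781982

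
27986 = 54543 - 26557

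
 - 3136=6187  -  9323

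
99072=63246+35826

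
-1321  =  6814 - 8135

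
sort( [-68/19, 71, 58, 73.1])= [ - 68/19,58, 71, 73.1 ] 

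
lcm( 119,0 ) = 0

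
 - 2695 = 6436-9131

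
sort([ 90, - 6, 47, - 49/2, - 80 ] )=[-80, - 49/2, - 6, 47,90]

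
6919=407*17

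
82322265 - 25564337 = 56757928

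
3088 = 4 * 772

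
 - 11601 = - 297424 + 285823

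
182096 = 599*304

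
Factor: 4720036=2^2*1180009^1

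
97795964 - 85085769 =12710195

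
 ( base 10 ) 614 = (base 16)266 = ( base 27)mk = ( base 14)31c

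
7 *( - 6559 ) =- 45913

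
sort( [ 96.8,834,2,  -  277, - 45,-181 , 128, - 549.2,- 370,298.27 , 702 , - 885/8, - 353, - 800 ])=[ - 800,-549.2, - 370, - 353, - 277, - 181, - 885/8, - 45 , 2, 96.8 , 128, 298.27, 702 , 834 ] 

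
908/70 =12+34/35 = 12.97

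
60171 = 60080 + 91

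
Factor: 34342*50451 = 2^1*3^1*7^1*11^1 * 67^1*223^1*251^1 = 1732588242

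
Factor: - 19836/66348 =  - 29^1*97^( - 1 ) = -  29/97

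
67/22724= 67/22724 = 0.00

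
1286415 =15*85761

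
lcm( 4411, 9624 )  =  105864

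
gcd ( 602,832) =2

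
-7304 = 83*( - 88)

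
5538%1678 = 504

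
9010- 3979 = 5031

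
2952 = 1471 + 1481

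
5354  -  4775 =579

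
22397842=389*57578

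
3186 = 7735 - 4549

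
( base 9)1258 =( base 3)1021222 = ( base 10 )944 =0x3B0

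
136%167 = 136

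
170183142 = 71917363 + 98265779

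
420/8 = 52+1/2 = 52.50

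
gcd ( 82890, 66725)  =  5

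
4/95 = 4/95  =  0.04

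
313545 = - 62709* ( - 5)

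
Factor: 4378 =2^1*11^1 * 199^1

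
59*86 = 5074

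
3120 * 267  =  833040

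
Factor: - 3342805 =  - 5^1 * 449^1  *1489^1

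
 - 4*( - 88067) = 352268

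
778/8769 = 778/8769 =0.09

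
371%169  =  33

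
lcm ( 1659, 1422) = 9954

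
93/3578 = 93/3578 = 0.03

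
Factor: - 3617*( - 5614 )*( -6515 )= - 132292534570 = - 2^1*5^1* 7^1*401^1*1303^1 * 3617^1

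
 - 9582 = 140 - 9722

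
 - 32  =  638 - 670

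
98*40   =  3920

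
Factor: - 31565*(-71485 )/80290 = 2^( - 1)* 5^1*7^( - 1 )*17^1 *29^2*31^ (-1) * 37^ ( -1 ) * 59^1*107^1 = 451284805/16058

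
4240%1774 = 692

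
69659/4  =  17414 + 3/4 = 17414.75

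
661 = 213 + 448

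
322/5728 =161/2864= 0.06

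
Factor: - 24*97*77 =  - 2^3*3^1 *7^1*11^1*97^1 = -  179256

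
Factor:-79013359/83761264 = - 2^(-4 ) * 149^2*3559^1*5235079^( - 1)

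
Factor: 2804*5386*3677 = 2^3*701^1*2693^1*3677^1 = 55531318888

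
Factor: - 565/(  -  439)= 5^1*113^1*439^(-1)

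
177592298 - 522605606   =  -345013308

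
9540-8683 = 857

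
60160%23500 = 13160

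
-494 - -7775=7281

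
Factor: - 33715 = -5^1*11^1*613^1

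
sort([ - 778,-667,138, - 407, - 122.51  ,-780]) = [ - 780,-778, - 667,-407,-122.51, 138 ]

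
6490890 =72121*90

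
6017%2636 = 745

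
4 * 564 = 2256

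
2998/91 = 32 +86/91 = 32.95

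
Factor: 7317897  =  3^1*37^1  *65927^1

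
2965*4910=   14558150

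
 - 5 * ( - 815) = 4075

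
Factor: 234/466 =3^2 * 13^1*233^( - 1) = 117/233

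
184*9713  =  1787192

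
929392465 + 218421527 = 1147813992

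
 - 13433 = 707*( - 19 ) 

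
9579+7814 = 17393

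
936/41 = 936/41 =22.83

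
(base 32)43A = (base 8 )10152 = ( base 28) 5a2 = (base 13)1bb3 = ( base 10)4202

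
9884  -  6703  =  3181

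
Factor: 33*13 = 3^1*11^1*13^1 = 429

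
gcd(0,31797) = 31797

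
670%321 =28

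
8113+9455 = 17568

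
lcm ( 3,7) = 21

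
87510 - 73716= 13794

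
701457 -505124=196333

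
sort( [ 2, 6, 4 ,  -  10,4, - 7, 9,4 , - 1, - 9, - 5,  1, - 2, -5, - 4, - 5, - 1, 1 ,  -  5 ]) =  [ - 10, - 9 , - 7, - 5, - 5, -5 ,  -  5, - 4,-2 , - 1, - 1  ,  1,1,2 , 4, 4, 4,6,9] 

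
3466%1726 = 14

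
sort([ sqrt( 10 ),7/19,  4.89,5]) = [ 7/19,sqrt ( 10 ), 4.89, 5]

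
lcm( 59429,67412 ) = 4516604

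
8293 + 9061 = 17354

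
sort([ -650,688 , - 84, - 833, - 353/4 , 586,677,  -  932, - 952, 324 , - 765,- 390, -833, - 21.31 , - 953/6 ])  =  [-952, - 932,-833, - 833,  -  765, - 650,-390, - 953/6, - 353/4, - 84, - 21.31, 324 , 586 , 677, 688]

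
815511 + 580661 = 1396172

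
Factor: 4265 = 5^1*853^1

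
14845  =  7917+6928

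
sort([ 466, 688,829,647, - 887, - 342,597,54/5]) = [ - 887, - 342, 54/5, 466, 597, 647,688,829 ] 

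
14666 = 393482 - 378816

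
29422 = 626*47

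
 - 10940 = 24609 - 35549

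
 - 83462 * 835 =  - 69690770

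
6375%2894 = 587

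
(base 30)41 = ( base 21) 5g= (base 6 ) 321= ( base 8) 171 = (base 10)121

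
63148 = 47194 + 15954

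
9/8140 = 9/8140 = 0.00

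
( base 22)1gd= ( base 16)351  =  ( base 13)504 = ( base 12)5a9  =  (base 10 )849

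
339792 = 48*7079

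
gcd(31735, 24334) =1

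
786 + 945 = 1731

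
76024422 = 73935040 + 2089382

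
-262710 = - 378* 695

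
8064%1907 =436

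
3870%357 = 300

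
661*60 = 39660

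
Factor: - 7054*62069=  - 437834726 =- 2^1*7^1*3527^1 * 8867^1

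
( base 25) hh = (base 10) 442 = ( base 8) 672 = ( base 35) CM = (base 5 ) 3232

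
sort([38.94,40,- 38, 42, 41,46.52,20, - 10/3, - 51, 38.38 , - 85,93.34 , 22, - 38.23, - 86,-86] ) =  [ - 86,-86,-85, - 51, - 38.23 , - 38,-10/3,20,22,  38.38,38.94, 40 , 41,42,46.52,93.34] 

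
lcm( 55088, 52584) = 1156848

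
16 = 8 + 8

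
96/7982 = 48/3991 = 0.01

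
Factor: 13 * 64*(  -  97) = - 2^6*13^1* 97^1= - 80704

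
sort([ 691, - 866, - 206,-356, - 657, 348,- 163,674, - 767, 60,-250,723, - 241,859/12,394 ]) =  [-866, - 767,-657, - 356 ,  -  250,-241,-206, - 163,60,859/12,348,394,674,  691, 723]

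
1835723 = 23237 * 79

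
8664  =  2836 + 5828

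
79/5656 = 79/5656 = 0.01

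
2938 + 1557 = 4495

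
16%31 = 16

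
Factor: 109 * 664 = 2^3*83^1*109^1 = 72376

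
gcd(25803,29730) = 3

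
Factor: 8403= 3^1*2801^1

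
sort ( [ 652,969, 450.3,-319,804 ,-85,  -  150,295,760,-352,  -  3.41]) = [ - 352,  -  319, -150,-85, - 3.41,295, 450.3,652,760, 804,  969]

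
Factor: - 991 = -991^1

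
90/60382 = 45/30191 = 0.00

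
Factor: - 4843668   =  -2^2 * 3^1 * 167^1*2417^1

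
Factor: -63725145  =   - 3^1 * 5^1 * 11^1*19^1*20327^1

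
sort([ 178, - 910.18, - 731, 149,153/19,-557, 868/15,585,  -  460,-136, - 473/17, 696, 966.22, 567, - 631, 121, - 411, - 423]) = [-910.18, - 731, -631, - 557, - 460, - 423, - 411, - 136, - 473/17,153/19, 868/15, 121,149, 178,  567, 585,  696, 966.22 ]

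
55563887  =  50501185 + 5062702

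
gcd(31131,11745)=27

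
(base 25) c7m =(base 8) 17021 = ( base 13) 3671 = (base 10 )7697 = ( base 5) 221242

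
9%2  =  1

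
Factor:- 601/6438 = -2^(  -  1)*  3^ ( - 1 )*29^ (  -  1)*37^( - 1)*601^1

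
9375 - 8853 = 522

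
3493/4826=3493/4826=0.72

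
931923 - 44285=887638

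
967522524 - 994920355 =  - 27397831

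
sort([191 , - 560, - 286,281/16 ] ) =[ - 560,  -  286 , 281/16,191]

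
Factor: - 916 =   -  2^2 * 229^1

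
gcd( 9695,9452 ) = 1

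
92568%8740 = 5168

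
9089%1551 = 1334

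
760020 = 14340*53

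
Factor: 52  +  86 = 2^1 * 3^1*23^1 = 138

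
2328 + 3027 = 5355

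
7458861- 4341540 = 3117321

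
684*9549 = 6531516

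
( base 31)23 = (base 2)1000001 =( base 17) 3E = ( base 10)65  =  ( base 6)145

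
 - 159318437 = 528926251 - 688244688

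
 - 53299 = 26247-79546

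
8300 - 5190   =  3110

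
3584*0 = 0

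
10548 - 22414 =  - 11866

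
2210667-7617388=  - 5406721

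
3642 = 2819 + 823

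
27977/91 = 307 + 40/91 = 307.44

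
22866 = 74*309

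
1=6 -5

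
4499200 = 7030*640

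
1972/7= 281  +  5/7 = 281.71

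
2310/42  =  55 = 55.00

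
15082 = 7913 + 7169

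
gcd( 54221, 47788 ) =919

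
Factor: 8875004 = 2^2*2218751^1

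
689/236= 689/236  =  2.92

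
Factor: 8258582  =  2^1*223^1*18517^1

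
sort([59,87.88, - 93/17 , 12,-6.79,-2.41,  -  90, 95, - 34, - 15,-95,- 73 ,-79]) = [ - 95,  -  90, - 79 , - 73, - 34, - 15 , - 6.79, - 93/17, - 2.41,  12, 59,87.88  ,  95 ] 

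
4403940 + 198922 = 4602862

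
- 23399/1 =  - 23399 = - 23399.00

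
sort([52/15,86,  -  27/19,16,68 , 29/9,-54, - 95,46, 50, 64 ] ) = [- 95, - 54, -27/19, 29/9, 52/15 , 16,46, 50, 64, 68, 86] 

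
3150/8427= 1050/2809 = 0.37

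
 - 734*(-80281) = 58926254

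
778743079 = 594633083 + 184109996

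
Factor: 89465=5^1*29^1*617^1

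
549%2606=549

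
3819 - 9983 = - 6164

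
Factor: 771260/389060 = 787/397 = 397^( - 1) *787^1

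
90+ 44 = 134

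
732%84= 60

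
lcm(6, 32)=96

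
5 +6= 11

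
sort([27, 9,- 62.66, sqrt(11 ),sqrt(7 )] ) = [-62.66, sqrt( 7), sqrt( 11),9, 27 ]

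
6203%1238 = 13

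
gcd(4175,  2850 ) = 25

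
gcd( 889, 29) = 1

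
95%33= 29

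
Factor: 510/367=2^1*3^1*5^1*17^1 * 367^(-1) 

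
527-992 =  - 465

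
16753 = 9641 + 7112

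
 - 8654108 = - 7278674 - 1375434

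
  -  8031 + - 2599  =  - 10630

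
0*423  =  0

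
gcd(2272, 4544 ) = 2272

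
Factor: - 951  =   -3^1*317^1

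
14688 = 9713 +4975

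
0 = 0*55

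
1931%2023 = 1931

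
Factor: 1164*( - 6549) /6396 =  - 3^1 * 13^( - 1)*37^1*41^(-1)*59^1*97^1 = - 635253/533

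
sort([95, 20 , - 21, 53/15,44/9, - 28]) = [  -  28,-21,53/15,44/9, 20 , 95]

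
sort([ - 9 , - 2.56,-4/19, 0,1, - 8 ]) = [ - 9, - 8, - 2.56, - 4/19, 0, 1 ]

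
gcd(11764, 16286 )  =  34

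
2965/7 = 2965/7  =  423.57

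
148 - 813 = - 665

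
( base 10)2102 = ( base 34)1RS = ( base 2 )100000110110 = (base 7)6062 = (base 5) 31402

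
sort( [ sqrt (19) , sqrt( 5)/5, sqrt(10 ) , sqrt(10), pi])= [sqrt( 5 ) /5 , pi, sqrt ( 10),sqrt( 10 ), sqrt ( 19)]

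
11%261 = 11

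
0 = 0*416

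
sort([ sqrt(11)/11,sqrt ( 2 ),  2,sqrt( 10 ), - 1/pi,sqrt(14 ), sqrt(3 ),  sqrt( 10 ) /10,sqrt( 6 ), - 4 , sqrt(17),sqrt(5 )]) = [ - 4 , - 1/pi, sqrt(11 ) /11,sqrt(10)/10,sqrt(2),sqrt( 3),2,sqrt(5) , sqrt( 6),sqrt ( 10) , sqrt( 14 ), sqrt(17)]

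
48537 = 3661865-3613328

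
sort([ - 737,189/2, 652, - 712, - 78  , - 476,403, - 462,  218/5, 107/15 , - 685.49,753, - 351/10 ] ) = [ - 737, - 712, - 685.49, - 476, - 462, - 78, - 351/10, 107/15, 218/5, 189/2 , 403,  652, 753 ] 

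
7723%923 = 339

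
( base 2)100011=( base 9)38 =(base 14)27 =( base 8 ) 43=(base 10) 35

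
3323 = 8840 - 5517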